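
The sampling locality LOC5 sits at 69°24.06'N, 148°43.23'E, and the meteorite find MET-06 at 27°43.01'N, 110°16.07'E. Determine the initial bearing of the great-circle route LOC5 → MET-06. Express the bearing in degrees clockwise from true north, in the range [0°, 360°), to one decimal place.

228.6°

LOC5: φ = +69.40100°, λ = +148.72050°
MET-06: φ = +27.71683°, λ = +110.26783°
Δλ = -38.4527°
y = sin Δλ · cos φ₂ = -0.550513
x = cos φ₁ sin φ₂ − sin φ₁ cos φ₂ cos Δλ = -0.485306
θ = atan2(y, x) = -131.3979° → 228.6021° (mod 360°)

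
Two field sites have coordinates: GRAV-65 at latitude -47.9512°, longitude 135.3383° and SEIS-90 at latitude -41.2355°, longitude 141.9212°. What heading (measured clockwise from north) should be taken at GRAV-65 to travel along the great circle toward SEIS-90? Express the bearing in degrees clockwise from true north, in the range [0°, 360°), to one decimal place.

37.3°

Δλ = 6.5829°
y = sin Δλ · cos φ₂ = 0.086211
x = cos φ₁ sin φ₂ − sin φ₁ cos φ₂ cos Δλ = 0.113261
θ = atan2(y, x) = 37.2771° → 37.2771° (mod 360°)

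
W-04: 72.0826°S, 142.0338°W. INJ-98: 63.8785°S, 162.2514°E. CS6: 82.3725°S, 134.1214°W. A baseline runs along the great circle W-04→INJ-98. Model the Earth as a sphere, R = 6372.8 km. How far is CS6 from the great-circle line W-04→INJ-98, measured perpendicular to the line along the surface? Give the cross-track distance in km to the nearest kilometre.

1158 km

δ₁₃ = central angle W-04→CS6 = 0.181756 rad  (haversine)
θ₁₃ = bearing W-04→CS6 = 174.198°,  θ₁₂ = bearing W-04→INJ-98 = 263.688°
dₓₜ = R·arcsin(sin δ₁₃ · sin(θ₁₃ − θ₁₂)) = 6372.8·arcsin(0.18076·sin(-89.490°)) = -1158.249 km
|dₓₜ| = 1158.249 km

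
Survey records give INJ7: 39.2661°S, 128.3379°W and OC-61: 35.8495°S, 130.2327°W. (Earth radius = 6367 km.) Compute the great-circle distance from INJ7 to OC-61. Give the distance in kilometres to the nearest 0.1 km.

414.7 km

Δφ = 3.4166°,  Δλ = -1.8948°
a = sin²(Δφ/2) + cos φ₁ cos φ₂ sin²(Δλ/2) = 0.001060
c = 2·arcsin(√a) = 0.065135 rad = 3.7320°
d = R·c = 6367 × 0.065135 = 414.7 km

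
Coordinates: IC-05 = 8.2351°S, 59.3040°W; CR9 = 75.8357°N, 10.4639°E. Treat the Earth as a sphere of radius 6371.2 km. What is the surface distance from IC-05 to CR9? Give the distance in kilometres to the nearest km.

10359 km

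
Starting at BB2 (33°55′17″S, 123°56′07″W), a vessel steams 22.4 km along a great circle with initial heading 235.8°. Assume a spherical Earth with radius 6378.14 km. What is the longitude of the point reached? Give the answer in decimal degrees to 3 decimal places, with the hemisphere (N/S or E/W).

BB2: φ = -33.92139°, λ = -123.93528°
δ = d/R = 22.4/6378.14 = 0.003512 rad
φ₂ = arcsin(sin φ₁ cos δ + cos φ₁ sin δ cos θ)
   = arcsin(-0.55805·0.99999 + 0.82980·0.00351·-0.56208) = -34.03433°
λ₂ = λ₁ + atan2(sin θ sin δ cos φ₁, cos δ − sin φ₁ sin φ₂) = -124.13611°

124.136°W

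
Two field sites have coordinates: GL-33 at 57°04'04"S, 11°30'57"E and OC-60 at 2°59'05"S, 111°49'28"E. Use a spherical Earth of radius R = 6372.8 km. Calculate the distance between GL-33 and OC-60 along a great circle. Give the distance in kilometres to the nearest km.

10351 km

GL-33: φ = -57.06778°, λ = +11.51583°
OC-60: φ = -2.98472°, λ = +111.82444°
Δφ = 54.0831°,  Δλ = 100.3086°
a = sin²(Δφ/2) + cos φ₁ cos φ₂ sin²(Δλ/2) = 0.526725
c = 2·arcsin(√a) = 1.624273 rad = 93.0640°
d = R·c = 6372.8 × 1.624273 = 10351.2 km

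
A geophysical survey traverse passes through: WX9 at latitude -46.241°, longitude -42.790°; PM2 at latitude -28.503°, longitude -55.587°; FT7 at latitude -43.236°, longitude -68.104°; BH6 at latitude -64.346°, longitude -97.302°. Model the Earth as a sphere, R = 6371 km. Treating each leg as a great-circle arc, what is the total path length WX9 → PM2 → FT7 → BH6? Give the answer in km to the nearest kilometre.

WX9→PM2: c = 0.355816 rad, d = 2266.90 km
PM2→FT7: c = 0.311404 rad, d = 1983.96 km
FT7→BH6: c = 0.467241 rad, d = 2976.79 km
Total = 2266.90 + 1983.96 + 2976.79 = 7227.65 km

7228 km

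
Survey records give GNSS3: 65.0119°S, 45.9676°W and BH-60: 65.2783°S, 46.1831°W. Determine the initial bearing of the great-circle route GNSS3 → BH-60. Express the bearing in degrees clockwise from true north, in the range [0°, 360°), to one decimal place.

198.7°

Δλ = -0.2155°
y = sin Δλ · cos φ₂ = -0.001573
x = cos φ₁ sin φ₂ − sin φ₁ cos φ₂ cos Δλ = -0.004652
θ = atan2(y, x) = -161.3191° → 198.6809° (mod 360°)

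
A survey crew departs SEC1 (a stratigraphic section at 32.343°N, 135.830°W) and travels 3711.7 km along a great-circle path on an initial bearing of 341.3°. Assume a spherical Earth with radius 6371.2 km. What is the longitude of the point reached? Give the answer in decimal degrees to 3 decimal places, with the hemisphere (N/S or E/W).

δ = d/R = 3711.7/6371.2 = 0.582575 rad
φ₂ = arcsin(sin φ₁ cos δ + cos φ₁ sin δ cos θ)
   = arcsin(0.53499·0.83505 + 0.84486·0.55018·0.94721) = 62.50162°
λ₂ = λ₁ + atan2(sin θ sin δ cos φ₁, cos δ − sin φ₁ sin φ₂) = -158.28965°

158.290°W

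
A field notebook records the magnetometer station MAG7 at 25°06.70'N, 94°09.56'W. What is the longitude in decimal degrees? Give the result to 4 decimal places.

94.1593°W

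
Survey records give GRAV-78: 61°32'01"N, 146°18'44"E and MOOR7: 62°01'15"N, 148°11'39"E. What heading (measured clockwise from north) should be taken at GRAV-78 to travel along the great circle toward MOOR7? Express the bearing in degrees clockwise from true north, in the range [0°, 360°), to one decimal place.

GRAV-78: φ = +61.53361°, λ = +146.31222°
MOOR7: φ = +62.02083°, λ = +148.19417°
Δλ = 1.8819°
y = sin Δλ · cos φ₂ = 0.015407
x = cos φ₁ sin φ₂ − sin φ₁ cos φ₂ cos Δλ = 0.008726
θ = atan2(y, x) = 60.4743° → 60.4743° (mod 360°)

60.5°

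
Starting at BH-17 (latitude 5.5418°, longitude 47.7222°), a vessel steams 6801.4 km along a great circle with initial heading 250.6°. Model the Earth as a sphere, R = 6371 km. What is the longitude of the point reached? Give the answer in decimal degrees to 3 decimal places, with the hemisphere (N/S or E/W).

10.689°W

δ = d/R = 6801.4/6371 = 1.067556 rad
φ₂ = arcsin(sin φ₁ cos δ + cos φ₁ sin δ cos θ)
   = arcsin(0.09657·0.48227 + 0.99533·0.87602·-0.33216) = -14.06650°
λ₂ = λ₁ + atan2(sin θ sin δ cos φ₁, cos δ − sin φ₁ sin φ₂) = -10.68895°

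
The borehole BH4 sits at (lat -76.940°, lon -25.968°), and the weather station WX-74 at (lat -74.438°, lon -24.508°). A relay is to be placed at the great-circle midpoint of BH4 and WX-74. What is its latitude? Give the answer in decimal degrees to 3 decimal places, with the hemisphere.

75.690°S

Bx = cos φ₂ cos Δλ = 0.268194,  By = cos φ₂ sin Δλ = 0.006836
φₘ = atan2(sin φ₁ + sin φ₂, √((cos φ₁ + Bx)² + By²)) = -75.69011°
λₘ = λ₁ + atan2(By, cos φ₁ + Bx) = -25.17551°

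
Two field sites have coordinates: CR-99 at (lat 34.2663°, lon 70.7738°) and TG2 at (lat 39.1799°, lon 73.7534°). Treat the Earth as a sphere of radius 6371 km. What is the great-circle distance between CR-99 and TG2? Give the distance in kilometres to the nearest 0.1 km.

607.4 km

Δφ = 4.9136°,  Δλ = 2.9796°
a = sin²(Δφ/2) + cos φ₁ cos φ₂ sin²(Δλ/2) = 0.002271
c = 2·arcsin(√a) = 0.095336 rad = 5.4624°
d = R·c = 6371 × 0.095336 = 607.4 km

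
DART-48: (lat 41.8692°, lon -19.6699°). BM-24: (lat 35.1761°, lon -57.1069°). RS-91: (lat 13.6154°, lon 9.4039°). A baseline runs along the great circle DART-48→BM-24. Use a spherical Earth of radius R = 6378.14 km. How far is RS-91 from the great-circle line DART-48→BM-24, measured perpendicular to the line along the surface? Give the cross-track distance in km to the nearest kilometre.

δ₁₃ = central angle DART-48→RS-91 = 0.660536 rad  (haversine)
θ₁₃ = bearing DART-48→RS-91 = 129.667°,  θ₁₂ = bearing DART-48→BM-24 = 269.518°
dₓₜ = R·arcsin(sin δ₁₃ · sin(θ₁₃ − θ₁₂)) = 6378.14·arcsin(0.61354·sin(-139.851°)) = -2594.127 km
|dₓₜ| = 2594.127 km

2594 km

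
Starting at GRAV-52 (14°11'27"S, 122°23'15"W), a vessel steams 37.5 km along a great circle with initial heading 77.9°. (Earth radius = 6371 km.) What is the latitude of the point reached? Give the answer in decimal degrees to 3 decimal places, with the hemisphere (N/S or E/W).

14.120°S

GRAV-52: φ = -14.19083°, λ = -122.38750°
δ = d/R = 37.5/6371 = 0.005886 rad
φ₂ = arcsin(sin φ₁ cos δ + cos φ₁ sin δ cos θ)
   = arcsin(-0.24515·0.99998 + 0.96948·0.00589·0.20962) = -14.11990°
λ₂ = λ₁ + atan2(sin θ sin δ cos φ₁, cos δ − sin φ₁ sin φ₂) = -122.04747°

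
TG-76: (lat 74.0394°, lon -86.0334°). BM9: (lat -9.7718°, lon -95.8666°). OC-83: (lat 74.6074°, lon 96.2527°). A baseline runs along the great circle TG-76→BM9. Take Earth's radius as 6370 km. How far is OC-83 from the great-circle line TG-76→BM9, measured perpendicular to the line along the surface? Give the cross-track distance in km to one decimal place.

δ₁₃ = central angle TG-76→OC-83 = 0.547105 rad  (haversine)
θ₁₃ = bearing TG-76→OC-83 = 358.834°,  θ₁₂ = bearing TG-76→BM9 = 189.742°
dₓₜ = R·arcsin(sin δ₁₃ · sin(θ₁₃ − θ₁₂)) = 6370·arcsin(0.52022·sin(169.091°)) = 628.122 km
|dₓₜ| = 628.122 km

628.1 km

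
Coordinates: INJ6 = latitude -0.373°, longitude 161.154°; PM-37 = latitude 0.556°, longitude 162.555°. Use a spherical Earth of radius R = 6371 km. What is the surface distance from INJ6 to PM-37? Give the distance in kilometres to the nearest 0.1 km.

Δφ = 0.9290°,  Δλ = 1.4010°
a = sin²(Δφ/2) + cos φ₁ cos φ₂ sin²(Δλ/2) = 0.000215
c = 2·arcsin(√a) = 0.029339 rad = 1.6810°
d = R·c = 6371 × 0.029339 = 186.9 km

186.9 km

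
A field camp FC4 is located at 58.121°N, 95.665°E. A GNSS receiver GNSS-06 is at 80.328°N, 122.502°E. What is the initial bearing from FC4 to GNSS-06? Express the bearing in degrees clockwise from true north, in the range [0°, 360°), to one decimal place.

Δλ = 26.8370°
y = sin Δλ · cos φ₂ = 0.075848
x = cos φ₁ sin φ₂ − sin φ₁ cos φ₂ cos Δλ = 0.393320
θ = atan2(y, x) = 10.9149° → 10.9149° (mod 360°)

10.9°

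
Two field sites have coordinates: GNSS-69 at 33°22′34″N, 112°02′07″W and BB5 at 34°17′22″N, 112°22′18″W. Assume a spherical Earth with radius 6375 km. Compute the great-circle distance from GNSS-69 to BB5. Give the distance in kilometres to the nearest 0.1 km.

106.3 km

GNSS-69: φ = +33.37611°, λ = -112.03528°
BB5: φ = +34.28944°, λ = -112.37167°
Δφ = 0.9133°,  Δλ = -0.3364°
a = sin²(Δφ/2) + cos φ₁ cos φ₂ sin²(Δλ/2) = 0.000069
c = 2·arcsin(√a) = 0.016670 rad = 0.9551°
d = R·c = 6375 × 0.016670 = 106.3 km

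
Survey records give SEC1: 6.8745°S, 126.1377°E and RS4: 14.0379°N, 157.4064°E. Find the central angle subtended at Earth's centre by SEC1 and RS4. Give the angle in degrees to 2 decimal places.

37.42°

Δφ = 20.9124°,  Δλ = 31.2687°
a = sin²(Δφ/2) + cos φ₁ cos φ₂ sin²(Δλ/2) = 0.102890
c = 2·arcsin(√a) = 0.653072 rad = 37.4183°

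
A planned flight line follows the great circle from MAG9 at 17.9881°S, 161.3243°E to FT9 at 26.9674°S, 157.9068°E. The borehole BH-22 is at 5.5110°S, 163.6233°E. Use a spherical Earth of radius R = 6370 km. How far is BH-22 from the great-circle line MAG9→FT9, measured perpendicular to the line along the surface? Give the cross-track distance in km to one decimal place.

200.9 km

δ₁₃ = central angle MAG9→BH-22 = 0.221266 rad  (haversine)
θ₁₃ = bearing MAG9→BH-22 = 10.483°,  θ₁₂ = bearing MAG9→FT9 = 198.744°
dₓₜ = R·arcsin(sin δ₁₃ · sin(θ₁₃ − θ₁₂)) = 6370·arcsin(0.21946·sin(-188.261°)) = 200.911 km
|dₓₜ| = 200.911 km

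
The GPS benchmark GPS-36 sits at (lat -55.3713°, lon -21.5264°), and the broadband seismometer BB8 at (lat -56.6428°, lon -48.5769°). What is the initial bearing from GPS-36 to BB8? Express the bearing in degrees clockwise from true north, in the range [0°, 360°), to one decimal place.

254.0°

Δλ = -27.0505°
y = sin Δλ · cos φ₂ = -0.250062
x = cos φ₁ sin φ₂ − sin φ₁ cos φ₂ cos Δλ = -0.071685
θ = atan2(y, x) = -105.9961° → 254.0039° (mod 360°)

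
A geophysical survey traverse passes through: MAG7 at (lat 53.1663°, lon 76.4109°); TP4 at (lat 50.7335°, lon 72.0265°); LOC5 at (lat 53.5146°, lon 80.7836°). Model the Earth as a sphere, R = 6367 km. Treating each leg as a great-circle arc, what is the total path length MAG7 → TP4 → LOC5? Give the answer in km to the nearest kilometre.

1076 km

MAG7→TP4: c = 0.063441 rad, d = 403.93 km
TP4→LOC5: c = 0.105548 rad, d = 672.03 km
Total = 403.93 + 672.03 = 1075.95 km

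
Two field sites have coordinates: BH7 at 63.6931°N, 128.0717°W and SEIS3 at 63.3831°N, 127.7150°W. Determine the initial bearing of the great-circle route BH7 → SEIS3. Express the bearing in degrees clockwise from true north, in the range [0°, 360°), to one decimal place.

152.7°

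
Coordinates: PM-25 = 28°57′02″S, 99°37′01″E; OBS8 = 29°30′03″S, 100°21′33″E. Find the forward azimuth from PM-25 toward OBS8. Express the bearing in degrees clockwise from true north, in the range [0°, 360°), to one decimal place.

130.5°

PM-25: φ = -28.95056°, λ = +99.61694°
OBS8: φ = -29.50083°, λ = +100.35917°
Δλ = 0.7422°
y = sin Δλ · cos φ₂ = 0.011274
x = cos φ₁ sin φ₂ − sin φ₁ cos φ₂ cos Δλ = -0.009639
θ = atan2(y, x) = 130.5298° → 130.5298° (mod 360°)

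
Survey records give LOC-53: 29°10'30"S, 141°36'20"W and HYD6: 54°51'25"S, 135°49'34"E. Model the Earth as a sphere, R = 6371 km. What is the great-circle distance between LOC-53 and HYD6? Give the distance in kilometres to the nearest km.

6936 km

LOC-53: φ = -29.17500°, λ = -141.60556°
HYD6: φ = -54.85694°, λ = +135.82611°
Δφ = -25.6819°,  Δλ = -82.5683°
a = sin²(Δφ/2) + cos φ₁ cos φ₂ sin²(Δλ/2) = 0.268186
c = 2·arcsin(√a) = 1.088712 rad = 62.3786°
d = R·c = 6371 × 1.088712 = 6936.2 km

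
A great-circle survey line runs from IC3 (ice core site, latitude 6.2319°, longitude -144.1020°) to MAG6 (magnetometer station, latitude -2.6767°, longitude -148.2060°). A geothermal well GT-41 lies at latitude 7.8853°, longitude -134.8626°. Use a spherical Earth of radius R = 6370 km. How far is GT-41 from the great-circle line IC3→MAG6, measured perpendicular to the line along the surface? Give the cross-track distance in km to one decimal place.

841.1 km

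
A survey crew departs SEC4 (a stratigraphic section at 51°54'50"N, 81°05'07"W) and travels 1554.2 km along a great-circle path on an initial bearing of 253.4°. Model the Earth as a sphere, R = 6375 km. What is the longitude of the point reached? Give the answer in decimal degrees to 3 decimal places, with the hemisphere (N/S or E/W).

SEC4: φ = +51.91389°, λ = -81.08528°
δ = d/R = 1554.2/6375 = 0.243796 rad
φ₂ = arcsin(sin φ₁ cos δ + cos φ₁ sin δ cos θ)
   = arcsin(0.78708·0.97043 + 0.61685·0.24139·-0.28569) = 46.15949°
λ₂ = λ₁ + atan2(sin θ sin δ cos φ₁, cos δ − sin φ₁ sin φ₂) = -100.59540°

100.595°W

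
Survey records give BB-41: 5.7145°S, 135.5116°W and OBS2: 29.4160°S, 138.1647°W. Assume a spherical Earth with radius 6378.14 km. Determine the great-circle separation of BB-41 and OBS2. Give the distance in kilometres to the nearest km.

2653 km

Δφ = -23.7015°,  Δλ = -2.6531°
a = sin²(Δφ/2) + cos φ₁ cos φ₂ sin²(Δλ/2) = 0.042638
c = 2·arcsin(√a) = 0.415974 rad = 23.8336°
d = R·c = 6378.14 × 0.415974 = 2653.1 km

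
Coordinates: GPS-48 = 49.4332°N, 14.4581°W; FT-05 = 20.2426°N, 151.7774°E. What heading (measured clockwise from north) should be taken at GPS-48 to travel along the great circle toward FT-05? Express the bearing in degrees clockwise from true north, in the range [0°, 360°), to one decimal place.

Δλ = 166.2355°
y = sin Δλ · cos φ₂ = 0.223236
x = cos φ₁ sin φ₂ − sin φ₁ cos φ₂ cos Δλ = 0.917274
θ = atan2(y, x) = 13.6781° → 13.6781° (mod 360°)

13.7°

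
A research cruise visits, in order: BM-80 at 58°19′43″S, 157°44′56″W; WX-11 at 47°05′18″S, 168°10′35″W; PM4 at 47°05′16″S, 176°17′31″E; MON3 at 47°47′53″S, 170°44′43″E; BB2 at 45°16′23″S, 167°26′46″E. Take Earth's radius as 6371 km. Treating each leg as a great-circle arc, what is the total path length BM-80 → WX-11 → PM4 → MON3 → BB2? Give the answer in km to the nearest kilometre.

BM-80: φ = -58.32861°, λ = -157.74889°
WX-11: φ = -47.08833°, λ = -168.17639°
PM4: φ = -47.08778°, λ = +176.29194°
MON3: φ = -47.79806°, λ = +170.74528°
BB2: φ = -45.27306°, λ = +167.44611°
BM-80→WX-11: c = 0.224460 rad, d = 1430.04 km
WX-11→PM4: c = 0.184266 rad, d = 1173.96 km
PM4→MON3: c = 0.066621 rad, d = 424.44 km
MON3→BB2: c = 0.059243 rad, d = 377.44 km
Total = 1430.04 + 1173.96 + 424.44 + 377.44 = 3405.88 km

3406 km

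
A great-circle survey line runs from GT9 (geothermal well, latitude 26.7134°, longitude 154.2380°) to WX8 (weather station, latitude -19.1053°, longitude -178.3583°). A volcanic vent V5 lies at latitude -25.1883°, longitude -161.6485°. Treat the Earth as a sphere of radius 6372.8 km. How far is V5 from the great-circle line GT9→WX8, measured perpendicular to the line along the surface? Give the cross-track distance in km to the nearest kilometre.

δ₁₃ = central angle GT9→V5 = 1.171214 rad  (haversine)
θ₁₃ = bearing GT9→V5 = 136.862°,  θ₁₂ = bearing GT9→WX8 = 146.991°
dₓₜ = R·arcsin(sin δ₁₃ · sin(θ₁₃ − θ₁₂)) = 6372.8·arcsin(0.92122·sin(-10.129°)) = -1037.068 km
|dₓₜ| = 1037.068 km

1037 km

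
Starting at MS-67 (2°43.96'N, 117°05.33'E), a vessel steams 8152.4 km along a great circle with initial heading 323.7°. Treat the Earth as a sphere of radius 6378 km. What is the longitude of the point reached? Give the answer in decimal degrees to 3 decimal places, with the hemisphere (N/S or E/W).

50.999°E

MS-67: φ = +2.73267°, λ = +117.08883°
δ = d/R = 8152.4/6378 = 1.278206 rad
φ₂ = arcsin(sin φ₁ cos δ + cos φ₁ sin δ cos θ)
   = arcsin(0.04768·0.28843 + 0.99886·0.95750·0.80593) = 51.67909°
λ₂ = λ₁ + atan2(sin θ sin δ cos φ₁, cos δ − sin φ₁ sin φ₂) = 50.99899°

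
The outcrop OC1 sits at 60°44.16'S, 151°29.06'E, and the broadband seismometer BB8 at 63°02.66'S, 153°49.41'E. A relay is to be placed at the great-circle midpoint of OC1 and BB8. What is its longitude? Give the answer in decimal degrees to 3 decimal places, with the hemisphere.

OC1: φ = -60.73600°, λ = +151.48433°
BB8: φ = -63.04433°, λ = +153.82350°
Bx = cos φ₂ cos Δλ = 0.452923,  By = cos φ₂ sin Δλ = 0.018501
φₘ = atan2(sin φ₁ + sin φ₂, √((cos φ₁ + Bx)² + By²)) = -61.89512°
λₘ = λ₁ + atan2(By, cos φ₁ + Bx) = 152.60980°

152.610°E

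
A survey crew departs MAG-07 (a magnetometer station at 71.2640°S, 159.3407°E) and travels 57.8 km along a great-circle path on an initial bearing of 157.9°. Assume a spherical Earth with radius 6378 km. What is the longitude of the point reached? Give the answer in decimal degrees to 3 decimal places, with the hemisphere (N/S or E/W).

159.964°E

δ = d/R = 57.8/6378 = 0.009062 rad
φ₂ = arcsin(sin φ₁ cos δ + cos φ₁ sin δ cos θ)
   = arcsin(-0.94701·0.99996 + 0.32121·0.00906·-0.92653) = -71.74408°
λ₂ = λ₁ + atan2(sin θ sin δ cos φ₁, cos δ − sin φ₁ sin φ₂) = 159.96430°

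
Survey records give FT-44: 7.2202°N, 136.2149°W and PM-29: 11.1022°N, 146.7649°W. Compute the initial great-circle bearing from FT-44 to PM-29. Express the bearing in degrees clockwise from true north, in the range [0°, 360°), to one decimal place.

291.2°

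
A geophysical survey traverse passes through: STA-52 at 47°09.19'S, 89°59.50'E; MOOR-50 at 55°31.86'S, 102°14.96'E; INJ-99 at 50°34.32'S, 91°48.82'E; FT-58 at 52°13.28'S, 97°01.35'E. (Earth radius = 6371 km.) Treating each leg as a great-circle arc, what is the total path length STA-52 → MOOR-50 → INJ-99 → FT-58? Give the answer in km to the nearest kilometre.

2551 km

STA-52: φ = -47.15317°, λ = +89.99167°
MOOR-50: φ = -55.53100°, λ = +102.24933°
INJ-99: φ = -50.57200°, λ = +91.81367°
FT-58: φ = -52.22133°, λ = +97.02250°
STA-52→MOOR-50: c = 0.197528 rad, d = 1258.45 km
MOOR-50→INJ-99: c = 0.139316 rad, d = 887.58 km
INJ-99→FT-58: c = 0.063588 rad, d = 405.12 km
Total = 1258.45 + 887.58 + 405.12 = 2551.15 km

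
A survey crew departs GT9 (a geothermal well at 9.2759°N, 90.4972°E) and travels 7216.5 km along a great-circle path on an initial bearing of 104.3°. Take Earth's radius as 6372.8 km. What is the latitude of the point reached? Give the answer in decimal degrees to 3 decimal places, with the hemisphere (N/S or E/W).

8.760°S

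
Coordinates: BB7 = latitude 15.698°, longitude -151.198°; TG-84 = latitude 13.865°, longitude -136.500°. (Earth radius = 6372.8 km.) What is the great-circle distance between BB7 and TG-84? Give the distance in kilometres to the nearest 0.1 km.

1593.4 km

Δφ = -1.8330°,  Δλ = 14.6980°
a = sin²(Δφ/2) + cos φ₁ cos φ₂ sin²(Δλ/2) = 0.015548
c = 2·arcsin(√a) = 0.250037 rad = 14.3260°
d = R·c = 6372.8 × 0.250037 = 1593.4 km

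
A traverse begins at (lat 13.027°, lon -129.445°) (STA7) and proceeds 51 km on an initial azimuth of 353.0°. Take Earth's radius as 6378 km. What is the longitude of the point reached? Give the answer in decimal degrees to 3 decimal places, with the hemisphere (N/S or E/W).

129.502°W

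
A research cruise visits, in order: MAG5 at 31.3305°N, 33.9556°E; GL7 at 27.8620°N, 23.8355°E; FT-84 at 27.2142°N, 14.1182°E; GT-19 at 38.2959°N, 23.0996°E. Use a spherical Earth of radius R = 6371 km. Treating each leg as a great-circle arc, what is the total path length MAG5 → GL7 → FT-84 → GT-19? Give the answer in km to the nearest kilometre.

MAG5→GL7: c = 0.164995 rad, d = 1051.19 km
GL7→FT-84: c = 0.150768 rad, d = 960.55 km
FT-84→GT-19: c = 0.233784 rad, d = 1489.44 km
Total = 1051.19 + 960.55 + 1489.44 = 3501.17 km

3501 km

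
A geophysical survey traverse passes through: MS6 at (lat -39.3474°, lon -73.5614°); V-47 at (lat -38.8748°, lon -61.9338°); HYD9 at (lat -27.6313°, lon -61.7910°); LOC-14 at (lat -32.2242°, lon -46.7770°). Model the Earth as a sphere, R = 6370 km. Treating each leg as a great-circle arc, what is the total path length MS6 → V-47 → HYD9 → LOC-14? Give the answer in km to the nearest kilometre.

3786 km

MS6→V-47: c = 0.157573 rad, d = 1003.74 km
V-47→HYD9: c = 0.196247 rad, d = 1250.09 km
HYD9→LOC-14: c = 0.240566 rad, d = 1532.41 km
Total = 1003.74 + 1250.09 + 1532.41 = 3786.24 km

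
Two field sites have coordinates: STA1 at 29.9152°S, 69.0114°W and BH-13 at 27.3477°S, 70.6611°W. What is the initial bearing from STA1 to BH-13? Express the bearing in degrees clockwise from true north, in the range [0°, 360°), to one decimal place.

Δλ = -1.6497°
y = sin Δλ · cos φ₂ = -0.025571
x = cos φ₁ sin φ₂ − sin φ₁ cos φ₂ cos Δλ = 0.044613
θ = atan2(y, x) = -29.8205° → 330.1795° (mod 360°)

330.2°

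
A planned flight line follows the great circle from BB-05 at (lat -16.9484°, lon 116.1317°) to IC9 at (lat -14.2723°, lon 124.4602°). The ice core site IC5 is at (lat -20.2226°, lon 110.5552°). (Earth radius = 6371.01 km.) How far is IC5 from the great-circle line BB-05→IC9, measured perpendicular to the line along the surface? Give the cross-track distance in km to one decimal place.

182.6 km

δ₁₃ = central angle BB-05→IC5 = 0.108501 rad  (haversine)
θ₁₃ = bearing BB-05→IC5 = 237.358°,  θ₁₂ = bearing BB-05→IC9 = 72.705°
dₓₜ = R·arcsin(sin δ₁₃ · sin(θ₁₃ − θ₁₂)) = 6371.01·arcsin(0.10829·sin(164.653°)) = 182.612 km
|dₓₜ| = 182.612 km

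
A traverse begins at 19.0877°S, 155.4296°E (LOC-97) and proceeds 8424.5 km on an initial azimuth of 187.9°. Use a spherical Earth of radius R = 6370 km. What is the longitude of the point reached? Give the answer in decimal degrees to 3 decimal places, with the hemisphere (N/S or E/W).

δ = d/R = 8424.5/6370 = 1.322527 rad
φ₂ = arcsin(sin φ₁ cos δ + cos φ₁ sin δ cos θ)
   = arcsin(-0.32702·0.24573 + 0.94502·0.96934·-0.99051) = -81.00668°
λ₂ = λ₁ + atan2(sin θ sin δ cos φ₁, cos δ − sin φ₁ sin φ₂) = 33.89197°

33.892°E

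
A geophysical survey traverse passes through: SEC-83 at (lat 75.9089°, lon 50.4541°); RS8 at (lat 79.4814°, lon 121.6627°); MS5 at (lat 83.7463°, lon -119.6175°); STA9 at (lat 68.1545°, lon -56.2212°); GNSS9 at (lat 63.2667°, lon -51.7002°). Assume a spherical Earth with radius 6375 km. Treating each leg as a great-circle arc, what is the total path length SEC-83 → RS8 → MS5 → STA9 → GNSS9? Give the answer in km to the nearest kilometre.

6027 km

SEC-83→RS8: c = 0.253948 rad, d = 1618.92 km
RS8→MS5: c = 0.254500 rad, d = 1622.44 km
MS5→STA9: c = 0.345758 rad, d = 2204.20 km
STA9→GNSS9: c = 0.091217 rad, d = 581.51 km
Total = 1618.92 + 1622.44 + 2204.20 + 581.51 = 6027.07 km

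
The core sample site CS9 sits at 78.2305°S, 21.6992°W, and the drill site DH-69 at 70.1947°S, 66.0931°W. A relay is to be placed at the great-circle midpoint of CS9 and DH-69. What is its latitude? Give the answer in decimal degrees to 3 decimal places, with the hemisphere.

75.258°S

Bx = cos φ₂ cos Δλ = 0.242106,  By = cos φ₂ sin Δλ = -0.237038
φₘ = atan2(sin φ₁ + sin φ₂, √((cos φ₁ + Bx)² + By²)) = -75.25834°
λₘ = λ₁ + atan2(By, cos φ₁ + Bx) = -49.68437°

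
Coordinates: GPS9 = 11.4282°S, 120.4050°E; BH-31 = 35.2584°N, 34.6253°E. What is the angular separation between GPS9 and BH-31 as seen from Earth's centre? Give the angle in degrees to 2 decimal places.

93.18°

Δφ = 46.6866°,  Δλ = -85.7797°
a = sin²(Δφ/2) + cos φ₁ cos φ₂ sin²(Δλ/2) = 0.527739
c = 2·arcsin(√a) = 1.626304 rad = 93.1803°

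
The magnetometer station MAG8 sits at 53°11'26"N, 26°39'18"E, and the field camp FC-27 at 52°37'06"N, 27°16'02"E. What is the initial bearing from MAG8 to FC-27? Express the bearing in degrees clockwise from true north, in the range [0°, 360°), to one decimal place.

MAG8: φ = +53.19056°, λ = +26.65500°
FC-27: φ = +52.61833°, λ = +27.26722°
Δλ = 0.6122°
y = sin Δλ · cos φ₂ = 0.006487
x = cos φ₁ sin φ₂ − sin φ₁ cos φ₂ cos Δλ = -0.009959
θ = atan2(y, x) = 146.9210° → 146.9210° (mod 360°)

146.9°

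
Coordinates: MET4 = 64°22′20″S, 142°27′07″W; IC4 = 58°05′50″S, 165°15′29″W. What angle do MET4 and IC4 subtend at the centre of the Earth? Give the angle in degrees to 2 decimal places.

12.54°

MET4: φ = -64.37222°, λ = -142.45194°
IC4: φ = -58.09722°, λ = -165.25806°
Δφ = 6.2750°,  Δλ = -22.8061°
a = sin²(Δφ/2) + cos φ₁ cos φ₂ sin²(Δλ/2) = 0.011931
c = 2·arcsin(√a) = 0.218891 rad = 12.5415°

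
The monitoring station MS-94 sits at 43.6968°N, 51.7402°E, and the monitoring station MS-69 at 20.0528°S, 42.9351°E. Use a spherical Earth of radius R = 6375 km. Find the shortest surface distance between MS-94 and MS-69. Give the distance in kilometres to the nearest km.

Δφ = -63.7496°,  Δλ = -8.8051°
a = sin²(Δφ/2) + cos φ₁ cos φ₂ sin²(Δλ/2) = 0.282855
c = 2·arcsin(√a) = 1.121546 rad = 64.2598°
d = R·c = 6375 × 1.121546 = 7149.9 km

7150 km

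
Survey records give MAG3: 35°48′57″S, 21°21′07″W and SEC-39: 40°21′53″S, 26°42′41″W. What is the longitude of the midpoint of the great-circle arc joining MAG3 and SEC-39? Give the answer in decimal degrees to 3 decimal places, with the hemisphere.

23.948°W

MAG3: φ = -35.81583°, λ = -21.35194°
SEC-39: φ = -40.36472°, λ = -26.71139°
Bx = cos φ₂ cos Δλ = 0.758606,  By = cos φ₂ sin Δλ = -0.071168
φₘ = atan2(sin φ₁ + sin φ₂, √((cos φ₁ + Bx)² + By²)) = -38.12069°
λₘ = λ₁ + atan2(By, cos φ₁ + Bx) = -23.94818°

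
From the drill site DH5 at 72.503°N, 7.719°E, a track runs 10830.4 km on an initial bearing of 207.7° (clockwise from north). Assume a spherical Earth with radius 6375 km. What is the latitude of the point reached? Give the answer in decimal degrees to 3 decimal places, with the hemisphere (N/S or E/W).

22.696°S

δ = d/R = 10830.4/6375 = 1.698886 rad
φ₂ = arcsin(sin φ₁ cos δ + cos φ₁ sin δ cos θ)
   = arcsin(0.95373·-0.12774 + 0.30066·0.99181·-0.88539) = -22.69638°
λ₂ = λ₁ + atan2(sin θ sin δ cos φ₁, cos δ − sin φ₁ sin φ₂) = -22.26327°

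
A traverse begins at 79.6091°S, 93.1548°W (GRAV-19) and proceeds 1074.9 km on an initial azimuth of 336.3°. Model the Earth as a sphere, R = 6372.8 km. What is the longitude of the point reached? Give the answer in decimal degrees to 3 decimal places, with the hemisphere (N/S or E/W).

δ = d/R = 1074.9/6372.8 = 0.168670 rad
φ₂ = arcsin(sin φ₁ cos δ + cos φ₁ sin δ cos θ)
   = arcsin(-0.98360·0.98581 + 0.18036·0.16787·0.91566) = -70.37612°
λ₂ = λ₁ + atan2(sin θ sin δ cos φ₁, cos δ − sin φ₁ sin φ₂) = -104.74516°

104.745°W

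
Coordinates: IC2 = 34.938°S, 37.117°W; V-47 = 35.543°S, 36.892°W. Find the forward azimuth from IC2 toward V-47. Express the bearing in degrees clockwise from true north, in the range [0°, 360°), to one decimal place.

163.2°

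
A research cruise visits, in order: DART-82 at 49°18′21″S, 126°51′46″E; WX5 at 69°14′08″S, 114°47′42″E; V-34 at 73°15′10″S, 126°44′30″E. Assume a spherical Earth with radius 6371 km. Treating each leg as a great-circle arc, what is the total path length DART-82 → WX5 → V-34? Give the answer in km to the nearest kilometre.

DART-82: φ = -49.30583°, λ = +126.86278°
WX5: φ = -69.23556°, λ = +114.79500°
V-34: φ = -73.25278°, λ = +126.74167°
DART-82→WX5: c = 0.362529 rad, d = 2309.67 km
WX5→V-34: c = 0.096677 rad, d = 615.93 km
Total = 2309.67 + 615.93 = 2925.60 km

2926 km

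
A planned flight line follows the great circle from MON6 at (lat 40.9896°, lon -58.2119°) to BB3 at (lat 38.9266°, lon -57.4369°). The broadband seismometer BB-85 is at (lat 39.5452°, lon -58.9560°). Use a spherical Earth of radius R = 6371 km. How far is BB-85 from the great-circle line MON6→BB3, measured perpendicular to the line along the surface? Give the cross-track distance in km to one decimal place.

δ₁₃ = central angle MON6→BB-85 = 0.027087 rad  (haversine)
θ₁₃ = bearing MON6→BB-85 = 201.700°,  θ₁₂ = bearing MON6→BB3 = 163.686°
dₓₜ = R·arcsin(sin δ₁₃ · sin(θ₁₃ − θ₁₂)) = 6371·arcsin(0.02708·sin(38.014°)) = 106.271 km
|dₓₜ| = 106.271 km

106.3 km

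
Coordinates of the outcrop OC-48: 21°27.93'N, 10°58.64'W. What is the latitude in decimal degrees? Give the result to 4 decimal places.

21° + 27.93′/60 = 21 + 0.46550 = 21.4655°

21.4655°N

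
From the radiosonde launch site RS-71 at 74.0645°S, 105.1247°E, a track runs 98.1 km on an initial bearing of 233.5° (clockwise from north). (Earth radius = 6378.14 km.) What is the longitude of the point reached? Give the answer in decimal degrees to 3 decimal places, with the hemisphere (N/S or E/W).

δ = d/R = 98.1/6378.14 = 0.015381 rad
φ₂ = arcsin(sin φ₁ cos δ + cos φ₁ sin δ cos θ)
   = arcsin(-0.96157·0.99988 + 0.27456·0.01538·-0.59482) = -74.57283°
λ₂ = λ₁ + atan2(sin θ sin δ cos φ₁, cos δ − sin φ₁ sin φ₂) = 102.46083°

102.461°E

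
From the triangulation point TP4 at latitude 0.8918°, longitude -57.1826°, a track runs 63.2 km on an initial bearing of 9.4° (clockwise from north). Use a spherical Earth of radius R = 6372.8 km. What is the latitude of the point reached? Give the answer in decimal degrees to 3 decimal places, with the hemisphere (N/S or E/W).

δ = d/R = 63.2/6372.8 = 0.009917 rad
φ₂ = arcsin(sin φ₁ cos δ + cos φ₁ sin δ cos θ)
   = arcsin(0.01556·0.99995 + 0.99988·0.00992·0.98657) = 1.45238°
λ₂ = λ₁ + atan2(sin θ sin δ cos φ₁, cos δ − sin φ₁ sin φ₂) = -57.08977°

1.452°N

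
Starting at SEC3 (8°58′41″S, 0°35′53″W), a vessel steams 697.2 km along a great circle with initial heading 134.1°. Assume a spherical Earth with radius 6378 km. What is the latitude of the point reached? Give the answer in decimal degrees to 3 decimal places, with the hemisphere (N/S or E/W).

SEC3: φ = -8.97806°, λ = -0.59806°
δ = d/R = 697.2/6378 = 0.109313 rad
φ₂ = arcsin(sin φ₁ cos δ + cos φ₁ sin δ cos θ)
   = arcsin(-0.15606·0.99403 + 0.98775·0.10910·-0.69591) = -13.30388°
λ₂ = λ₁ + atan2(sin θ sin δ cos φ₁, cos δ − sin φ₁ sin φ₂) = 4.01954°

13.304°S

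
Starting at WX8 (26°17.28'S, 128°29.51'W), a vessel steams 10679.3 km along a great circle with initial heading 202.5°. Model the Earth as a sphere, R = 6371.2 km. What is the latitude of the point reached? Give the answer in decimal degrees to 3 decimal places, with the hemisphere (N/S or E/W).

51.000°S

WX8: φ = -26.28800°, λ = -128.49183°
δ = d/R = 10679.3/6371.2 = 1.676183 rad
φ₂ = arcsin(sin φ₁ cos δ + cos φ₁ sin δ cos θ)
   = arcsin(-0.44288·-0.10519 + 0.89658·0.99445·-0.92388) = -51.00016°
λ₂ = λ₁ + atan2(sin θ sin δ cos φ₁, cos δ − sin φ₁ sin φ₂) = 88.71674°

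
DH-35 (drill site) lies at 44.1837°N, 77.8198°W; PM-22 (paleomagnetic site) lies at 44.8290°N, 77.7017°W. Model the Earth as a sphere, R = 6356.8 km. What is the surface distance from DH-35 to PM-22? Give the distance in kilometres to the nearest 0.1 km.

72.2 km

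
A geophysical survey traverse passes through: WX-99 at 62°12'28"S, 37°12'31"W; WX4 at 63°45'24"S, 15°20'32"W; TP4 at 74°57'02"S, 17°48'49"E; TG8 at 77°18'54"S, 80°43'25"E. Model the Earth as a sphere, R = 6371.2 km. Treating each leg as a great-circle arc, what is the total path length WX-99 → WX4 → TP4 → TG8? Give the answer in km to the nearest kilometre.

WX-99: φ = -62.20778°, λ = -37.20861°
WX4: φ = -63.75667°, λ = -15.34222°
TP4: φ = -74.95056°, λ = +17.81361°
TG8: φ = -77.31500°, λ = +80.72361°
WX-99→WX4: c = 0.174570 rad, d = 1112.22 km
WX4→TP4: c = 0.275525 rad, d = 1755.42 km
TP4→TG8: c = 0.253277 rad, d = 1613.68 km
Total = 1112.22 + 1755.42 + 1613.68 = 4481.33 km

4481 km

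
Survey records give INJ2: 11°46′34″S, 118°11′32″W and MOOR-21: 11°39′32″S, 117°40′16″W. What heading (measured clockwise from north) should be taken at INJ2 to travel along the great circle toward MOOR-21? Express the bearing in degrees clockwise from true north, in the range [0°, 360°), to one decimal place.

77.1°

INJ2: φ = -11.77611°, λ = -118.19222°
MOOR-21: φ = -11.65889°, λ = -117.67111°
Δλ = 0.5211°
y = sin Δλ · cos φ₂ = 0.008907
x = cos φ₁ sin φ₂ − sin φ₁ cos φ₂ cos Δλ = 0.002038
θ = atan2(y, x) = 77.1147° → 77.1147° (mod 360°)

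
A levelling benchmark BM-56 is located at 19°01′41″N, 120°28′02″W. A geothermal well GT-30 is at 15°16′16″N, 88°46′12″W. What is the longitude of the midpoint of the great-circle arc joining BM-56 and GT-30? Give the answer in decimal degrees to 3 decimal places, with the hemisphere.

104.454°W

BM-56: φ = +19.02806°, λ = -120.46722°
GT-30: φ = +15.27111°, λ = -88.77000°
Bx = cos φ₂ cos Δλ = 0.820794,  By = cos φ₂ sin Δλ = 0.506878
φₘ = atan2(sin φ₁ + sin φ₂, √((cos φ₁ + Bx)² + By²)) = 17.78522°
λₘ = λ₁ + atan2(By, cos φ₁ + Bx) = -104.45399°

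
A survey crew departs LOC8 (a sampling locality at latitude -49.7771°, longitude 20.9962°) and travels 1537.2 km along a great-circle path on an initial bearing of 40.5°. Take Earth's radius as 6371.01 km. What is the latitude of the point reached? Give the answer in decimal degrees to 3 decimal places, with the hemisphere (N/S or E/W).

38.615°S

δ = d/R = 1537.2/6371.01 = 0.241280 rad
φ₂ = arcsin(sin φ₁ cos δ + cos φ₁ sin δ cos θ)
   = arcsin(-0.76354·0.97103 + 0.64576·0.23895·0.76041) = -38.61527°
λ₂ = λ₁ + atan2(sin θ sin δ cos φ₁, cos δ − sin φ₁ sin φ₂) = 32.45176°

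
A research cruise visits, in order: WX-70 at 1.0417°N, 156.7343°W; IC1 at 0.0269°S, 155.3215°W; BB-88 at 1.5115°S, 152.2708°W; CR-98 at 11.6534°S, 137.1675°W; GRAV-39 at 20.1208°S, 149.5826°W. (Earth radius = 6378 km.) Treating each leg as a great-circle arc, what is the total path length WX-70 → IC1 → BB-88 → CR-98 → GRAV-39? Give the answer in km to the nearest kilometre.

WX-70→IC1: c = 0.030916 rad, d = 197.18 km
IC1→BB-88: c = 0.059209 rad, d = 377.64 km
BB-88→CR-98: c = 0.315775 rad, d = 2014.01 km
CR-98→GRAV-39: c = 0.255270 rad, d = 1628.11 km
Total = 197.18 + 377.64 + 2014.01 + 1628.11 = 4216.94 km

4217 km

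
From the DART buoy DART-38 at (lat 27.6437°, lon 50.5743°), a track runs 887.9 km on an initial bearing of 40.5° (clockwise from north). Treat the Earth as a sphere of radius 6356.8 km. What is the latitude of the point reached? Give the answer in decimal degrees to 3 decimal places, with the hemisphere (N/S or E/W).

δ = d/R = 887.9/6356.8 = 0.139677 rad
φ₂ = arcsin(sin φ₁ cos δ + cos φ₁ sin δ cos θ)
   = arcsin(0.46397·0.99026 + 0.88585·0.13922·0.76041) = 33.58922°
λ₂ = λ₁ + atan2(sin θ sin δ cos φ₁, cos δ − sin φ₁ sin φ₂) = 56.80559°

33.589°N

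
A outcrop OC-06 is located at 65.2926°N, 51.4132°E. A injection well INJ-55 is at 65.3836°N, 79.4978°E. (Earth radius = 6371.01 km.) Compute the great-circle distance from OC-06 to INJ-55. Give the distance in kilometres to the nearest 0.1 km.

1292.3 km

Δφ = 0.0910°,  Δλ = 28.0846°
a = sin²(Δφ/2) + cos φ₁ cos φ₂ sin²(Δλ/2) = 0.010251
c = 2·arcsin(√a) = 0.202841 rad = 11.6219°
d = R·c = 6371.01 × 0.202841 = 1292.3 km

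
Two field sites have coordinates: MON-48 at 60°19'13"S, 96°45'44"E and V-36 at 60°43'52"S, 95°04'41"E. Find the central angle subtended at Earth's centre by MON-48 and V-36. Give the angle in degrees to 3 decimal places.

0.925°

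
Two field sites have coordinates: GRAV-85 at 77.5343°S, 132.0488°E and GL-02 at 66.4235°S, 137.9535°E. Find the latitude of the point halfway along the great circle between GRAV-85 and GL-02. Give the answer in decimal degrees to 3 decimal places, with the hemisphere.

Bx = cos φ₂ cos Δλ = 0.397851,  By = cos φ₂ sin Δλ = 0.041147
φₘ = atan2(sin φ₁ + sin φ₂, √((cos φ₁ + Bx)² + By²)) = -71.99927°
λₘ = λ₁ + atan2(By, cos φ₁ + Bx) = 135.88454°

71.999°S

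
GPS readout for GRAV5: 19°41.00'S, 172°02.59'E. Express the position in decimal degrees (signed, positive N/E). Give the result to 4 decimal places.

-19.6833°, +172.0432°

lat: 19.6833° S → -19.6833°
lon: 172.0432° E → +172.0432°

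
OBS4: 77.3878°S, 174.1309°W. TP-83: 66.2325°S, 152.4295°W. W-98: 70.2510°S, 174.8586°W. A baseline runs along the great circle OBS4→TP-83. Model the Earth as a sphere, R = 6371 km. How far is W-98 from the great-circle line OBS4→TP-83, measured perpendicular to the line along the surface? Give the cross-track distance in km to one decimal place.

δ₁₃ = central angle OBS4→W-98 = 0.124609 rad  (haversine)
θ₁₃ = bearing OBS4→W-98 = 358.021°,  θ₁₂ = bearing OBS4→TP-83 = 41.986°
dₓₜ = R·arcsin(sin δ₁₃ · sin(θ₁₃ − θ₁₂)) = 6371·arcsin(0.12429·sin(316.035°)) = -550.383 km
|dₓₜ| = 550.383 km

550.4 km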